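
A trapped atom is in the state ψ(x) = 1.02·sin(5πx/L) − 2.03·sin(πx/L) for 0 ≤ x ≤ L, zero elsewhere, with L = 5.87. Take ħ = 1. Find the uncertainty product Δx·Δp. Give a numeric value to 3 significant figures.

1.46

Δx = √(⟨x²⟩−⟨x⟩²), Δp = √(⟨p²⟩−⟨p⟩²).
On 0 ≤ x ≤ L (j ≠ l): ∫sin²(jπx/L) dx = L/2, ∫sin(jπx/L)·sin(lπx/L) dx = 0; diagonal moments ∫x·sin²(jπx/L) dx = L²/4, ∫x²·sin²(jπx/L) dx = L³·(1/6 − 1/(4j²π²)); cross terms ∫x·sin(jπx/L)·sin(lπx/L) dx = 0 for j + l even and −4jlL²/(π²(j² − l²)²) for j + l odd, ∫x²·sin(jπx/L)·sin(lπx/L) dx = (−1)^(j+l)·4jlL³/(π²(j² − l²)²); higher powers the same way via product-to-sum and parts. d²/dx² sin(jπx/L) = −(jπ/L)²·sin(jπx/L); on 0 ≤ x ≤ L, ∫sin²(jπx/L) dx = L/2 and ∫sin(jπx/L)·sin(lπx/L) dx = 0 for j ≠ l, so only diagonal terms survive in ∫|ψ|² and ∫ψ·ψ″; ∫ψ·ψ′ dx = [ψ²/2] between the walls = 0.
Normalization: ∫|ψ|² dx = 15.148.
⟨x⟩ = 2.9350, ⟨x²⟩ = 9.8833 ⇒ Δx = 1.1265.
⟨p⟩ = 0.0000, ⟨p²⟩ = 1.6722 ⇒ Δp = 1.2931.
Δx·Δp = 1.4567.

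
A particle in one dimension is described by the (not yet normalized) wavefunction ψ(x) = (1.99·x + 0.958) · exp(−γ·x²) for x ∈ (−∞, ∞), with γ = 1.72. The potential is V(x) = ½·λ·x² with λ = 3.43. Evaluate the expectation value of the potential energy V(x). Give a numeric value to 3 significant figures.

⟨V⟩ = ∫ V(x)·|ψ|² dx / ∫|ψ|² dx.
Expand each integrand as polynomial × e^(−2γx²) and use ∫x^(2j)·e^(−2γx²) dx = (2j−1)!!/(4γ)^j · √(π/(2γ)), odd powers → 0; here √(π/(2γ)) = 0.95564.
State is unnormalized: ∫|ψ|² dx = 1.4271, and ∫ψ*·V(x)·ψ dx = 0.62998, so ⟨V⟩ = 0.62998 / 1.4271.
⟨V⟩ = 0.44143.

0.441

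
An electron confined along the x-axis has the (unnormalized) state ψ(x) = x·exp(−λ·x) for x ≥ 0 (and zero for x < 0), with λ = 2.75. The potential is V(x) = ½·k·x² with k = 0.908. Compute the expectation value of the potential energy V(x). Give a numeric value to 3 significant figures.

⟨V⟩ = ∫ V(x)·|ψ|² dx / ∫|ψ|² dx.
Every integrand reduces to terms xʲ·e^(−2λx) on [0, ∞); use ∫₀^∞ xʲ·e^(−2λx) dx = j!/(2λ)^(j+1).
State is unnormalized: ∫|ψ|² dx = 0.012021, and ∫ψ*·V(x)·ψ dx = 0.0021650, so ⟨V⟩ = 0.0021650 / 0.012021.
⟨V⟩ = 0.18010.

0.180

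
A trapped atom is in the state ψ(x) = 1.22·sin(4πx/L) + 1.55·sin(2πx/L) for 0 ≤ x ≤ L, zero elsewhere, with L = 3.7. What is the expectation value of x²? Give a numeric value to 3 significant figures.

⟨x²⟩ = ∫ x²·|ψ|² dx / ∫|ψ|² dx (integrals over the domain).
On 0 ≤ x ≤ L (j ≠ l): ∫sin²(jπx/L) dx = L/2, ∫sin(jπx/L)·sin(lπx/L) dx = 0; diagonal moments ∫x·sin²(jπx/L) dx = L²/4, ∫x²·sin²(jπx/L) dx = L³·(1/6 − 1/(4j²π²)); cross terms ∫x·sin(jπx/L)·sin(lπx/L) dx = 0 for j + l even and −4jlL²/(π²(j² − l²)²) for j + l odd, ∫x²·sin(jπx/L)·sin(lπx/L) dx = (−1)^(j+l)·4jlL³/(π²(j² − l²)²); higher powers the same way via product-to-sum and parts.
State is unnormalized: ∫|ψ|² dx = 7.1982, and ∫ψ*·x²·ψ dx = 36.271, so ⟨x²⟩ = 36.271 / 7.1982.
⟨x²⟩ = 5.0389.

5.04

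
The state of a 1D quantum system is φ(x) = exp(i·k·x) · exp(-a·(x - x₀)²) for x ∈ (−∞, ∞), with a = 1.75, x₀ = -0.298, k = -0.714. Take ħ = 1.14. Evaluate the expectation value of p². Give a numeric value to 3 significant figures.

p² φ = −ħ² d²φ/dx²; ⟨p²⟩ = −ħ² ∫ φ*·φ'' dx / ∫|φ|² dx.
Gaussian moments (u = x − x₀): ∫u^(2j)·e^(−2au²) du = (2j−1)!!/(4a)^j · √(π/(2a)), odd powers integrate to 0; here √(π/(2a)) = 0.94742. Derivatives: φ′ = (ik − 2au)·φ, φ″ = ((ik − 2au)² − 2a)·φ; the odd-in-u pieces drop out.
State is unnormalized: ∫|φ|² dx = 0.94742, and ∫φ*·(−ħ² φ'') dx = 2.7824, so ⟨p²⟩ = 2.7824 / 0.94742.
⟨p²⟩ = 2.9368.

2.94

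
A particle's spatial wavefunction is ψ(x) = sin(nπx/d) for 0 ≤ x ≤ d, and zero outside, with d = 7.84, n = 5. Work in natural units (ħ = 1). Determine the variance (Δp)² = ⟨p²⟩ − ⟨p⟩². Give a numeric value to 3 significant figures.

Compute ⟨p⟩ and ⟨p²⟩ separately; (Δp)² = ⟨p²⟩ − ⟨p⟩².
d/dx sin(nπx/d) = (nπ/d)·cos(nπx/d) and d²/dx² sin(nπx/d) = −(nπ/d)²·sin(nπx/d); on 0 ≤ x ≤ d, ∫sin²(nπx/d) dx = d/2 and ∫sin(nπx/d)·cos(nπx/d) dx = 0.
Normalization: ∫|ψ|² dx = 3.9200.
⟨p⟩ = 0.0000 and ⟨p²⟩ = 4.0143.
(Δp)² = 4.0143 − (0.0000)² = 4.0143.

4.01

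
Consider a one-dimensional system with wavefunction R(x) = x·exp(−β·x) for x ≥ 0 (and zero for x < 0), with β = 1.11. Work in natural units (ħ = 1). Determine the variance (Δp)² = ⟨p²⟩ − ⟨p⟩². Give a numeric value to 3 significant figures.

1.23

Compute ⟨p⟩ and ⟨p²⟩ separately; (Δp)² = ⟨p²⟩ − ⟨p⟩².
Differentiate x·exp(−β·x) with the product rule; every integrand then reduces to terms xʲ·e^(−2βx) on [0, ∞), with ∫₀^∞ xʲ·e^(−2βx) dx = j!/(2β)^(j+1).
Normalization: ∫|R|² dx = 0.18280.
⟨p⟩ = 0.0000 and ⟨p²⟩ = 1.2321.
(Δp)² = 1.2321 − (0.0000)² = 1.2321.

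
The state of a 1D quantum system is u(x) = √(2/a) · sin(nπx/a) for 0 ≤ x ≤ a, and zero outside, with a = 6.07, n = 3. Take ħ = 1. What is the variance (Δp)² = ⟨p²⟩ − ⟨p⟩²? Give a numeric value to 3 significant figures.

Compute ⟨p⟩ and ⟨p²⟩ separately; (Δp)² = ⟨p²⟩ − ⟨p⟩².
d/dx sin(nπx/a) = (nπ/a)·cos(nπx/a) and d²/dx² sin(nπx/a) = −(nπ/a)²·sin(nπx/a); on 0 ≤ x ≤ a, ∫sin²(nπx/a) dx = a/2 and ∫sin(nπx/a)·cos(nπx/a) dx = 0.
⟨p⟩ = 0.0000 and ⟨p²⟩ = 2.4108.
(Δp)² = 2.4108 − (0.0000)² = 2.4108.

2.41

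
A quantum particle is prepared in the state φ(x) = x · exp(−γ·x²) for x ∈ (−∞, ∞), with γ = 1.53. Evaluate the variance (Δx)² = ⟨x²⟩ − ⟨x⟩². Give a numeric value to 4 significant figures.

Compute ⟨x⟩ and ⟨x²⟩ separately, then (Δx)² = ⟨x²⟩ − ⟨x⟩².
Expand each integrand as polynomial × e^(−2γx²) and use ∫x^(2j)·e^(−2γx²) dx = (2j−1)!!/(4γ)^j · √(π/(2γ)), odd powers → 0; here √(π/(2γ)) = 1.0132.
Normalization: ∫|φ|² dx = 0.16556.
⟨x⟩ = 0.0000 and ⟨x²⟩ = 0.49020.
(Δx)² = 0.49020 − (0.0000)² = 0.49020.

0.4902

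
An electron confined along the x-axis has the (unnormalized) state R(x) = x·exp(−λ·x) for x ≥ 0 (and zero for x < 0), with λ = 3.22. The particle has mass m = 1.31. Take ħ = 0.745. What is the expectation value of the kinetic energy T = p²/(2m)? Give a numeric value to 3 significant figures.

T = −(ħ²/2m) d²/dx², so ⟨T⟩ = −(ħ²/2m) ∫ R*·R'' dx / ∫|R|² dx; with m = 1.31.
Differentiate x·exp(−λ·x) with the product rule; every integrand then reduces to terms xʲ·e^(−2λx) on [0, ∞), with ∫₀^∞ xʲ·e^(−2λx) dx = j!/(2λ)^(j+1).
State is unnormalized: ∫|R|² dx = 0.0074881, and ∫R*·(−ħ²/2m · R'') dx = 0.016447, so ⟨T⟩ = 0.016447 / 0.0074881.
⟨T⟩ = 2.1965.

2.20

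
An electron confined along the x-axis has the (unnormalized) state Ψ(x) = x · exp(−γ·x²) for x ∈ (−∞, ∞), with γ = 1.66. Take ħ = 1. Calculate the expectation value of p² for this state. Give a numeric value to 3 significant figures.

4.98

p² Ψ = −ħ² d²Ψ/dx²; ⟨p²⟩ = −ħ² ∫ Ψ*·Ψ'' dx / ∫|Ψ|² dx.
Expand each integrand as polynomial × e^(−2γx²) and use ∫x^(2j)·e^(−2γx²) dx = (2j−1)!!/(4γ)^j · √(π/(2γ)), odd powers → 0; here √(π/(2γ)) = 0.97276. Differentiate with the product rule, d/dx e^(−γx²) = −2γx·e^(−γx²).
State is unnormalized: ∫|Ψ|² dx = 0.14650, and ∫Ψ*·(−ħ² Ψ'') dx = 0.72957, so ⟨p²⟩ = 0.72957 / 0.14650.
⟨p²⟩ = 4.9800.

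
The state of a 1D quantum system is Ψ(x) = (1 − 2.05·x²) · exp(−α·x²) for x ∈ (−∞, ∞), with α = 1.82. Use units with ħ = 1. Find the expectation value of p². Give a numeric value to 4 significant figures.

p² Ψ = −ħ² d²Ψ/dx²; ⟨p²⟩ = −ħ² ∫ Ψ*·Ψ'' dx / ∫|Ψ|² dx.
Expand each integrand as polynomial × e^(−2αx²) and use ∫x^(2j)·e^(−2αx²) dx = (2j−1)!!/(4α)^j · √(π/(2α)), odd powers → 0; here √(π/(2α)) = 0.92902. Differentiate with the product rule, d/dx e^(−αx²) = −2αx·e^(−αx²).
State is unnormalized: ∫|Ψ|² dx = 0.62681, and ∫Ψ*·(−ħ² Ψ'') dx = 3.5816, so ⟨p²⟩ = 3.5816 / 0.62681.
⟨p²⟩ = 5.7140.

5.714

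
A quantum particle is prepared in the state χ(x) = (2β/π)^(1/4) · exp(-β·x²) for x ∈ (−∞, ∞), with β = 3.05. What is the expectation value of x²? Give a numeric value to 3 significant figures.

⟨x²⟩ = ∫ x²·|χ|² dx (integrals over the domain).
Gaussian moments: ∫x^(2j)·e^(−2βx²) dx = (2j−1)!!/(4β)^j · √(π/(2β)), odd powers integrate to 0; here √(π/(2β)) = 0.71765.
⟨x²⟩ = 0.081967.

0.0820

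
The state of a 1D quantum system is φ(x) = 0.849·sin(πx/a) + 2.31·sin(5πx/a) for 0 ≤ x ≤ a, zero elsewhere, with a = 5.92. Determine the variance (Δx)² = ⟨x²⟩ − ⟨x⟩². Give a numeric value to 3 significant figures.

2.81

Compute ⟨x⟩ and ⟨x²⟩ separately, then (Δx)² = ⟨x²⟩ − ⟨x⟩².
On 0 ≤ x ≤ a (j ≠ l): ∫sin²(jπx/a) dx = a/2, ∫sin(jπx/a)·sin(lπx/a) dx = 0; diagonal moments ∫x·sin²(jπx/a) dx = a²/4, ∫x²·sin²(jπx/a) dx = a³·(1/6 − 1/(4j²π²)); cross terms ∫x·sin(jπx/a)·sin(lπx/a) dx = 0 for j + l even and −4jla²/(π²(j² − l²)²) for j + l odd, ∫x²·sin(jπx/a)·sin(lπx/a) dx = (−1)^(j+l)·4jla³/(π²(j² − l²)²); higher powers the same way via product-to-sum and parts.
Normalization: ∫|φ|² dx = 17.928.
⟨x⟩ = 2.9600 and ⟨x²⟩ = 11.568.
(Δx)² = 11.568 − (2.9600)² = 2.8064.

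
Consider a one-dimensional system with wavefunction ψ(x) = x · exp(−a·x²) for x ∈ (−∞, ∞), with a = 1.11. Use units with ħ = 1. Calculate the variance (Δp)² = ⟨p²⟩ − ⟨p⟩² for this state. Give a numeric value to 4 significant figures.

Compute ⟨p⟩ and ⟨p²⟩ separately; (Δp)² = ⟨p²⟩ − ⟨p⟩².
Expand each integrand as polynomial × e^(−2ax²) and use ∫x^(2j)·e^(−2ax²) dx = (2j−1)!!/(4a)^j · √(π/(2a)), odd powers → 0; here √(π/(2a)) = 1.1896. Differentiate with the product rule, d/dx e^(−ax²) = −2ax·e^(−ax²).
Normalization: ∫|ψ|² dx = 0.26793.
⟨p⟩ = 0.0000 and ⟨p²⟩ = 3.3300.
(Δp)² = 3.3300 − (0.0000)² = 3.3300.

3.330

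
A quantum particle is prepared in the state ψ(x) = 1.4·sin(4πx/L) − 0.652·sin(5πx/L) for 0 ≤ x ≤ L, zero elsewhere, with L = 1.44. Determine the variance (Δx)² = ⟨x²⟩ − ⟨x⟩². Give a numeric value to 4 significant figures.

Compute ⟨x⟩ and ⟨x²⟩ separately, then (Δx)² = ⟨x²⟩ − ⟨x⟩².
On 0 ≤ x ≤ L (j ≠ l): ∫sin²(jπx/L) dx = L/2, ∫sin(jπx/L)·sin(lπx/L) dx = 0; diagonal moments ∫x·sin²(jπx/L) dx = L²/4, ∫x²·sin²(jπx/L) dx = L³·(1/6 − 1/(4j²π²)); cross terms ∫x·sin(jπx/L)·sin(lπx/L) dx = 0 for j + l even and −4jlL²/(π²(j² − l²)²) for j + l odd, ∫x²·sin(jπx/L)·sin(lπx/L) dx = (−1)^(j+l)·4jlL³/(π²(j² − l²)²); higher powers the same way via product-to-sum and parts.
Normalization: ∫|ψ|² dx = 1.7173.
⟨x⟩ = 0.94060 and ⟨x²⟩ = 1.0027.
(Δx)² = 1.0027 − (0.94060)² = 0.11799.

0.1180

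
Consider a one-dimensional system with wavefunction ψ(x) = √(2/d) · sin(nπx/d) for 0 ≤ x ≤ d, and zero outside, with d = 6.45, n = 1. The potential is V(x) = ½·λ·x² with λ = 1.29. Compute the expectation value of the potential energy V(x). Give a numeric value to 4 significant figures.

⟨V⟩ = ∫ V(x)·|ψ|² dx.
With sin²θ = (1 − cos2θ)/2 on 0 ≤ x ≤ d: ∫sin²(nπx/d) dx = d/2, ∫x·sin²(nπx/d) dx = d²/4, ∫x²·sin²(nπx/d) dx = d³·(1/6 − 1/(4n²π²)); higher powers xᵏ the same way, integrating xᵏ·cos(2nπx/d) by parts.
⟨V⟩ = 7.5851.

7.585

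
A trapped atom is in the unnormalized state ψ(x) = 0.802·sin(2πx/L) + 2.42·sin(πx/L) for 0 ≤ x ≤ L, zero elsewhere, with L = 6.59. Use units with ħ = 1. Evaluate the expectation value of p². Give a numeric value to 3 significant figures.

p² ψ = −ħ² d²ψ/dx²; ⟨p²⟩ = −ħ² ∫ ψ*·ψ'' dx / ∫|ψ|² dx.
d²/dx² sin(jπx/L) = −(jπ/L)²·sin(jπx/L); on 0 ≤ x ≤ L, ∫sin²(jπx/L) dx = L/2 and ∫sin(jπx/L)·sin(lπx/L) dx = 0 for j ≠ l, so only diagonal terms survive in ∫|ψ|² and ∫ψ·ψ″; ∫ψ·ψ′ dx = [ψ²/2] between the walls = 0.
State is unnormalized: ∫|ψ|² dx = 21.416, and ∫ψ*·(−ħ² ψ'') dx = 6.3121, so ⟨p²⟩ = 6.3121 / 21.416.
⟨p²⟩ = 0.29473.

0.295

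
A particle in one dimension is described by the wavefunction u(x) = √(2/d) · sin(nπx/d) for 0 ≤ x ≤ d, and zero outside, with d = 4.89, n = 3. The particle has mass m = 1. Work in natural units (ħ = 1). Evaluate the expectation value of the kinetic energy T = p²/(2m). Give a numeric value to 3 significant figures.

T = −(ħ²/2m) d²/dx², so ⟨T⟩ = −(ħ²/2m) ∫ u*·u'' dx; with m = 1.
d/dx sin(nπx/d) = (nπ/d)·cos(nπx/d) and d²/dx² sin(nπx/d) = −(nπ/d)²·sin(nπx/d); on 0 ≤ x ≤ d, ∫sin²(nπx/d) dx = d/2 and ∫sin(nπx/d)·cos(nπx/d) dx = 0.
⟨T⟩ = 1.8574.

1.86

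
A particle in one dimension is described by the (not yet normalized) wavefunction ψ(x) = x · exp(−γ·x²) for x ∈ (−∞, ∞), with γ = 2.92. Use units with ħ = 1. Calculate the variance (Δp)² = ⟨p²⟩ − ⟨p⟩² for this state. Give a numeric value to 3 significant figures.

8.76

Compute ⟨p⟩ and ⟨p²⟩ separately; (Δp)² = ⟨p²⟩ − ⟨p⟩².
Expand each integrand as polynomial × e^(−2γx²) and use ∫x^(2j)·e^(−2γx²) dx = (2j−1)!!/(4γ)^j · √(π/(2γ)), odd powers → 0; here √(π/(2γ)) = 0.73345. Differentiate with the product rule, d/dx e^(−γx²) = −2γx·e^(−γx²).
Normalization: ∫|ψ|² dx = 0.062795.
⟨p⟩ = 0.0000 and ⟨p²⟩ = 8.7600.
(Δp)² = 8.7600 − (0.0000)² = 8.7600.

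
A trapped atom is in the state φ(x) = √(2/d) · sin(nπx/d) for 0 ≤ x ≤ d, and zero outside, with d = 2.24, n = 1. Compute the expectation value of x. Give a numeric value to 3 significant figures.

1.12

⟨x⟩ = ∫ x·|φ|² dx (integrals over the domain).
With sin²θ = (1 − cos2θ)/2 on 0 ≤ x ≤ d: ∫sin²(nπx/d) dx = d/2, ∫x·sin²(nπx/d) dx = d²/4, ∫x²·sin²(nπx/d) dx = d³·(1/6 − 1/(4n²π²)); higher powers xᵏ the same way, integrating xᵏ·cos(2nπx/d) by parts.
⟨x⟩ = 1.1200.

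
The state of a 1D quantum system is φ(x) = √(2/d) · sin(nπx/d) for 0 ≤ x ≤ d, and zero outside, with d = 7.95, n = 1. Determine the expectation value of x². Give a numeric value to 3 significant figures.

⟨x²⟩ = ∫ x²·|φ|² dx (integrals over the domain).
With sin²θ = (1 − cos2θ)/2 on 0 ≤ x ≤ d: ∫sin²(nπx/d) dx = d/2, ∫x·sin²(nπx/d) dx = d²/4, ∫x²·sin²(nπx/d) dx = d³·(1/6 − 1/(4n²π²)); higher powers xᵏ the same way, integrating xᵏ·cos(2nπx/d) by parts.
⟨x²⟩ = 17.866.

17.9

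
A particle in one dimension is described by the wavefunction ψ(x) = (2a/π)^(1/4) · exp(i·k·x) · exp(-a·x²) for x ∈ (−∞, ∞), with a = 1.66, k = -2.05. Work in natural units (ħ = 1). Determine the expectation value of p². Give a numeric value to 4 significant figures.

5.863

p² ψ = −ħ² d²ψ/dx²; ⟨p²⟩ = −ħ² ∫ ψ*·ψ'' dx.
Gaussian moments: ∫x^(2j)·e^(−2ax²) dx = (2j−1)!!/(4a)^j · √(π/(2a)), odd powers integrate to 0; here √(π/(2a)) = 0.97276. Derivatives: ψ′ = (ik − 2ax)·ψ, ψ″ = ((ik − 2ax)² − 2a)·ψ; the odd-in-x pieces drop out.
⟨p²⟩ = 5.8625.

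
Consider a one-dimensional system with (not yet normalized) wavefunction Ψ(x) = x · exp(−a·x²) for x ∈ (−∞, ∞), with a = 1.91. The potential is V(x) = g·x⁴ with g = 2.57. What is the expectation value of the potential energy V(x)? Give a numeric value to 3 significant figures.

0.660

⟨V⟩ = ∫ V(x)·|Ψ|² dx / ∫|Ψ|² dx.
Expand each integrand as polynomial × e^(−2ax²) and use ∫x^(2j)·e^(−2ax²) dx = (2j−1)!!/(4a)^j · √(π/(2a)), odd powers → 0; here √(π/(2a)) = 0.90687.
State is unnormalized: ∫|Ψ|² dx = 0.11870, and ∫Ψ*·V(x)·Ψ dx = 0.078395, so ⟨V⟩ = 0.078395 / 0.11870.
⟨V⟩ = 0.66045.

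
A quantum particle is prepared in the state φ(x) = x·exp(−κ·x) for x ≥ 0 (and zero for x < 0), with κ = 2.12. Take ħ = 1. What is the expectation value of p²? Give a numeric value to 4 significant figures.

4.494

p² φ = −ħ² d²φ/dx²; ⟨p²⟩ = −ħ² ∫ φ*·φ'' dx / ∫|φ|² dx.
Differentiate x·exp(−κ·x) with the product rule; every integrand then reduces to terms xʲ·e^(−2κx) on [0, ∞), with ∫₀^∞ xʲ·e^(−2κx) dx = j!/(2κ)^(j+1).
State is unnormalized: ∫|φ|² dx = 0.026238, and ∫φ*·(−ħ² φ'') dx = 0.11792, so ⟨p²⟩ = 0.11792 / 0.026238.
⟨p²⟩ = 4.4944.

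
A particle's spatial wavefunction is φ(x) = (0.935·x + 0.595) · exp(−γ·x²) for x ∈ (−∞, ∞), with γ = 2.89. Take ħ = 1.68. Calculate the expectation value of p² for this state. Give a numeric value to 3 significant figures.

11.0

p² φ = −ħ² d²φ/dx²; ⟨p²⟩ = −ħ² ∫ φ*·φ'' dx / ∫|φ|² dx.
Expand each integrand as polynomial × e^(−2γx²) and use ∫x^(2j)·e^(−2γx²) dx = (2j−1)!!/(4γ)^j · √(π/(2γ)), odd powers → 0; here √(π/(2γ)) = 0.73724. Differentiate with the product rule, d/dx e^(−γx²) = −2γx·e^(−γx²).
State is unnormalized: ∫|φ|² dx = 0.31676, and ∫φ*·(−ħ² φ'') dx = 3.4932, so ⟨p²⟩ = 3.4932 / 0.31676.
⟨p²⟩ = 11.028.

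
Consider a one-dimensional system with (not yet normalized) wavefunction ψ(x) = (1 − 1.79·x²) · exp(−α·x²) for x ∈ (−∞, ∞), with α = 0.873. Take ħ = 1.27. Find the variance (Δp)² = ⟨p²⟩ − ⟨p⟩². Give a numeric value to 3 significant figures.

Compute ⟨p⟩ and ⟨p²⟩ separately; (Δp)² = ⟨p²⟩ − ⟨p⟩².
Expand each integrand as polynomial × e^(−2αx²) and use ∫x^(2j)·e^(−2αx²) dx = (2j−1)!!/(4α)^j · √(π/(2α)), odd powers → 0; here √(π/(2α)) = 1.3414. Differentiate with the product rule, d/dx e^(−αx²) = −2αx·e^(−αx²).
Normalization: ∫|ψ|² dx = 1.0236.
⟨p⟩ = 0.0000 and ⟨p²⟩ = 7.1310.
(Δp)² = 7.1310 − (0.0000)² = 7.1310.

7.13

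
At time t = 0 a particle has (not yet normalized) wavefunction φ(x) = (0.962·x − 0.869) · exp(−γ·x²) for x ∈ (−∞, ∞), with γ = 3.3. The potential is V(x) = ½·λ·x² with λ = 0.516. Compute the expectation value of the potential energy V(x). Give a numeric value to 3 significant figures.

⟨V⟩ = ∫ V(x)·|φ|² dx / ∫|φ|² dx.
Expand each integrand as polynomial × e^(−2γx²) and use ∫x^(2j)·e^(−2γx²) dx = (2j−1)!!/(4γ)^j · √(π/(2γ)), odd powers → 0; here √(π/(2γ)) = 0.68993.
State is unnormalized: ∫|φ|² dx = 0.56938, and ∫φ*·V(x)·φ dx = 0.013020, so ⟨V⟩ = 0.013020 / 0.56938.
⟨V⟩ = 0.022866.

0.0229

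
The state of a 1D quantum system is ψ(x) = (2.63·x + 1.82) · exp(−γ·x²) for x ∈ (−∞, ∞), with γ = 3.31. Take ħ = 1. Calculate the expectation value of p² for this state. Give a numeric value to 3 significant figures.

p² ψ = −ħ² d²ψ/dx²; ⟨p²⟩ = −ħ² ∫ ψ*·ψ'' dx / ∫|ψ|² dx.
Expand each integrand as polynomial × e^(−2γx²) and use ∫x^(2j)·e^(−2γx²) dx = (2j−1)!!/(4γ)^j · √(π/(2γ)), odd powers → 0; here √(π/(2γ)) = 0.68888. Differentiate with the product rule, d/dx e^(−γx²) = −2γx·e^(−γx²).
State is unnormalized: ∫|ψ|² dx = 2.6417, and ∫ψ*·(−ħ² ψ'') dx = 11.127, so ⟨p²⟩ = 11.127 / 2.6417.
⟨p²⟩ = 4.2119.

4.21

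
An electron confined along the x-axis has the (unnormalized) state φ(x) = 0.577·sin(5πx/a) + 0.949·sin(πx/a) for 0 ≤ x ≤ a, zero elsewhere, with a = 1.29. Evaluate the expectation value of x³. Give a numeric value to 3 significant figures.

⟨x³⟩ = ∫ x³·|φ|² dx / ∫|φ|² dx (integrals over the domain).
On 0 ≤ x ≤ a (j ≠ l): ∫sin²(jπx/a) dx = a/2, ∫sin(jπx/a)·sin(lπx/a) dx = 0; diagonal moments ∫x·sin²(jπx/a) dx = a²/4, ∫x²·sin²(jπx/a) dx = a³·(1/6 − 1/(4j²π²)); cross terms ∫x·sin(jπx/a)·sin(lπx/a) dx = 0 for j + l even and −4jla²/(π²(j² − l²)²) for j + l odd, ∫x²·sin(jπx/a)·sin(lπx/a) dx = (−1)^(j+l)·4jla³/(π²(j² − l²)²); higher powers the same way via product-to-sum and parts.
State is unnormalized: ∫|φ|² dx = 0.79563, and ∫φ*·x³·φ dx = 0.34683, so ⟨x³⟩ = 0.34683 / 0.79563.
⟨x³⟩ = 0.43593.

0.436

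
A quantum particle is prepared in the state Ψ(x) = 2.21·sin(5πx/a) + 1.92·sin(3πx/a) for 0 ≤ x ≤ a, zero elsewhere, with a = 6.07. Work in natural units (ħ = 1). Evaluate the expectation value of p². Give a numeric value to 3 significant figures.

p² Ψ = −ħ² d²Ψ/dx²; ⟨p²⟩ = −ħ² ∫ Ψ*·Ψ'' dx / ∫|Ψ|² dx.
d²/dx² sin(jπx/a) = −(jπ/a)²·sin(jπx/a); on 0 ≤ x ≤ a, ∫sin²(jπx/a) dx = a/2 and ∫sin(jπx/a)·sin(lπx/a) dx = 0 for j ≠ l, so only diagonal terms survive in ∫|Ψ|² and ∫Ψ·Ψ″; ∫Ψ·Ψ′ dx = [Ψ²/2] between the walls = 0.
State is unnormalized: ∫|Ψ|² dx = 26.011, and ∫Ψ*·(−ħ² Ψ'') dx = 126.24, so ⟨p²⟩ = 126.24 / 26.011.
⟨p²⟩ = 4.8532.

4.85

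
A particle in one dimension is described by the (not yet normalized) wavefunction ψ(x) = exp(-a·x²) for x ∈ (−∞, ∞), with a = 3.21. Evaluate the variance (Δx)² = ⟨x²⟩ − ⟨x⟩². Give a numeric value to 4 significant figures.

0.07788

Compute ⟨x⟩ and ⟨x²⟩ separately, then (Δx)² = ⟨x²⟩ − ⟨x⟩².
Gaussian moments: ∫x^(2j)·e^(−2ax²) dx = (2j−1)!!/(4a)^j · √(π/(2a)), odd powers integrate to 0; here √(π/(2a)) = 0.69953.
Normalization: ∫|ψ|² dx = 0.69953.
⟨x⟩ = 0.0000 and ⟨x²⟩ = 0.077882.
(Δx)² = 0.077882 − (0.0000)² = 0.077882.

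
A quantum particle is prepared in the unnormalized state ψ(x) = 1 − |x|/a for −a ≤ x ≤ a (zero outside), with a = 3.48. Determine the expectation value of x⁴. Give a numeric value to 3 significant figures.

4.19

⟨x⁴⟩ = ∫ x⁴·|ψ|² dx / ∫|ψ|² dx (integrals over the domain).
ψ is even, so ∫ over [−a, a] = 2∫₀ᵃ with ψ = 1 − x/a there: ∫₀ᵃ (1 − x/a)² dx = a/3, ∫₀ᵃ x²(1 − x/a)² dx = a³/30, ∫₀ᵃ x⁴(1 − x/a)² dx = a⁵/105.
State is unnormalized: ∫|ψ|² dx = 2.3200, and ∫ψ*·x⁴·ψ dx = 9.7216, so ⟨x⁴⟩ = 9.7216 / 2.3200.
⟨x⁴⟩ = 4.1903.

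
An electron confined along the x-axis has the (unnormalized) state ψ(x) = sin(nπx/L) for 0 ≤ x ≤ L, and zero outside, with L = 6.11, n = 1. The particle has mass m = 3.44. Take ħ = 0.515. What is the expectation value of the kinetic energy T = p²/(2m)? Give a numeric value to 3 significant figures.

0.0102

T = −(ħ²/2m) d²/dx², so ⟨T⟩ = −(ħ²/2m) ∫ ψ*·ψ'' dx / ∫|ψ|² dx; with m = 3.44.
d/dx sin(nπx/L) = (nπ/L)·cos(nπx/L) and d²/dx² sin(nπx/L) = −(nπ/L)²·sin(nπx/L); on 0 ≤ x ≤ L, ∫sin²(nπx/L) dx = L/2 and ∫sin(nπx/L)·cos(nπx/L) dx = 0.
State is unnormalized: ∫|ψ|² dx = 3.0550, and ∫ψ*·(−ħ²/2m · ψ'') dx = 0.031135, so ⟨T⟩ = 0.031135 / 3.0550.
⟨T⟩ = 0.010192.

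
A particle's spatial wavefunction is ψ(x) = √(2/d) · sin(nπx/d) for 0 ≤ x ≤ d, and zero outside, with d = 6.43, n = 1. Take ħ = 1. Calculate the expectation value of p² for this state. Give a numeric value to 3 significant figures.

p² ψ = −ħ² d²ψ/dx²; ⟨p²⟩ = −ħ² ∫ ψ*·ψ'' dx.
d/dx sin(nπx/d) = (nπ/d)·cos(nπx/d) and d²/dx² sin(nπx/d) = −(nπ/d)²·sin(nπx/d); on 0 ≤ x ≤ d, ∫sin²(nπx/d) dx = d/2 and ∫sin(nπx/d)·cos(nπx/d) dx = 0.
⟨p²⟩ = 0.23871.

0.239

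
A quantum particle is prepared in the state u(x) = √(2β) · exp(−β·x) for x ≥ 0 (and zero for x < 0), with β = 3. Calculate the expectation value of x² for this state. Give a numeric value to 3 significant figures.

⟨x²⟩ = ∫ x²·|u|² dx (integrals over the domain).
Every integrand reduces to terms xʲ·e^(−2βx) on [0, ∞); use ∫₀^∞ xʲ·e^(−2βx) dx = j!/(2β)^(j+1).
⟨x²⟩ = 0.055556.

0.0556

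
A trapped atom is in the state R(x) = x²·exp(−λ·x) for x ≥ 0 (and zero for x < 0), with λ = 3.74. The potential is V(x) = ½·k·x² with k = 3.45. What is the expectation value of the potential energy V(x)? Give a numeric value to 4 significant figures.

⟨V⟩ = ∫ V(x)·|R|² dx / ∫|R|² dx.
Every integrand reduces to terms xʲ·e^(−2λx) on [0, ∞); use ∫₀^∞ xʲ·e^(−2λx) dx = j!/(2λ)^(j+1).
State is unnormalized: ∫|R|² dx = 0.0010250, and ∫R*·V(x)·R dx = 0.00094800, so ⟨V⟩ = 0.00094800 / 0.0010250.
⟨V⟩ = 0.92493.

0.9249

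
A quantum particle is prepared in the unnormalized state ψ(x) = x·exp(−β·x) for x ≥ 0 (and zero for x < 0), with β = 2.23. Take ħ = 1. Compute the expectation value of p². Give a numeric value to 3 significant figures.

p² ψ = −ħ² d²ψ/dx²; ⟨p²⟩ = −ħ² ∫ ψ*·ψ'' dx / ∫|ψ|² dx.
Differentiate x·exp(−β·x) with the product rule; every integrand then reduces to terms xʲ·e^(−2βx) on [0, ∞), with ∫₀^∞ xʲ·e^(−2βx) dx = j!/(2β)^(j+1).
State is unnormalized: ∫|ψ|² dx = 0.022544, and ∫ψ*·(−ħ² ψ'') dx = 0.11211, so ⟨p²⟩ = 0.11211 / 0.022544.
⟨p²⟩ = 4.9729.

4.97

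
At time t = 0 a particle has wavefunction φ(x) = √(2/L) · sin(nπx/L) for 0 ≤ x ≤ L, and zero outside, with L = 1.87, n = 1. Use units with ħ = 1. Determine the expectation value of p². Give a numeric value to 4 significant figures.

2.822

p² φ = −ħ² d²φ/dx²; ⟨p²⟩ = −ħ² ∫ φ*·φ'' dx.
d/dx sin(nπx/L) = (nπ/L)·cos(nπx/L) and d²/dx² sin(nπx/L) = −(nπ/L)²·sin(nπx/L); on 0 ≤ x ≤ L, ∫sin²(nπx/L) dx = L/2 and ∫sin(nπx/L)·cos(nπx/L) dx = 0.
⟨p²⟩ = 2.8224.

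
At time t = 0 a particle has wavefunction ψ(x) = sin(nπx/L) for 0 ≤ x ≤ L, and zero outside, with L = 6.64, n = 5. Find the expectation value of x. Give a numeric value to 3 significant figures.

⟨x⟩ = ∫ x·|ψ|² dx / ∫|ψ|² dx (integrals over the domain).
With sin²θ = (1 − cos2θ)/2 on 0 ≤ x ≤ L: ∫sin²(nπx/L) dx = L/2, ∫x·sin²(nπx/L) dx = L²/4, ∫x²·sin²(nπx/L) dx = L³·(1/6 − 1/(4n²π²)); higher powers xᵏ the same way, integrating xᵏ·cos(2nπx/L) by parts.
State is unnormalized: ∫|ψ|² dx = 3.3200, and ∫ψ*·x·ψ dx = 11.022, so ⟨x⟩ = 11.022 / 3.3200.
⟨x⟩ = 3.3200.

3.32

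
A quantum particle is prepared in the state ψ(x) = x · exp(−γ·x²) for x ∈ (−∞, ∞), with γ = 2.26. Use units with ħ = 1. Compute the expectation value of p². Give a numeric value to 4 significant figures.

p² ψ = −ħ² d²ψ/dx²; ⟨p²⟩ = −ħ² ∫ ψ*·ψ'' dx / ∫|ψ|² dx.
Expand each integrand as polynomial × e^(−2γx²) and use ∫x^(2j)·e^(−2γx²) dx = (2j−1)!!/(4γ)^j · √(π/(2γ)), odd powers → 0; here √(π/(2γ)) = 0.83369. Differentiate with the product rule, d/dx e^(−γx²) = −2γx·e^(−γx²).
State is unnormalized: ∫|ψ|² dx = 0.092223, and ∫ψ*·(−ħ² ψ'') dx = 0.62527, so ⟨p²⟩ = 0.62527 / 0.092223.
⟨p²⟩ = 6.7800.

6.780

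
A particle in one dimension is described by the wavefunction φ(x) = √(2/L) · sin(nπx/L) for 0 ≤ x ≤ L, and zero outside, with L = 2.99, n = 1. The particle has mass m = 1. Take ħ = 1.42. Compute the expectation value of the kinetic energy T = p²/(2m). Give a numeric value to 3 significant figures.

1.11

T = −(ħ²/2m) d²/dx², so ⟨T⟩ = −(ħ²/2m) ∫ φ*·φ'' dx; with m = 1.
d/dx sin(nπx/L) = (nπ/L)·cos(nπx/L) and d²/dx² sin(nπx/L) = −(nπ/L)²·sin(nπx/L); on 0 ≤ x ≤ L, ∫sin²(nπx/L) dx = L/2 and ∫sin(nπx/L)·cos(nπx/L) dx = 0.
⟨T⟩ = 1.1130.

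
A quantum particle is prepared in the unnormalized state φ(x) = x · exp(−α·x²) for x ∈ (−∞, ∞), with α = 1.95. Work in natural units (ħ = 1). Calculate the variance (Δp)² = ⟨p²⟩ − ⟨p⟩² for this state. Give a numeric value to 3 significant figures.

5.85

Compute ⟨p⟩ and ⟨p²⟩ separately; (Δp)² = ⟨p²⟩ − ⟨p⟩².
Expand each integrand as polynomial × e^(−2αx²) and use ∫x^(2j)·e^(−2αx²) dx = (2j−1)!!/(4α)^j · √(π/(2α)), odd powers → 0; here √(π/(2α)) = 0.89752. Differentiate with the product rule, d/dx e^(−αx²) = −2αx·e^(−αx²).
Normalization: ∫|φ|² dx = 0.11507.
⟨p⟩ = 0.0000 and ⟨p²⟩ = 5.8500.
(Δp)² = 5.8500 − (0.0000)² = 5.8500.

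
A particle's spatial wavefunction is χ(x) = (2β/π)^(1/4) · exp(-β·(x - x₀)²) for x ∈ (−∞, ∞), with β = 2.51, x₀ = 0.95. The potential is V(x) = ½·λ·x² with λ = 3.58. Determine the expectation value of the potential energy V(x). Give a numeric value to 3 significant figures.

⟨V⟩ = ∫ V(x)·|χ|² dx.
Gaussian moments (u = x − x₀): ∫u^(2j)·e^(−2βu²) du = (2j−1)!!/(4β)^j · √(π/(2β)), odd powers integrate to 0; here √(π/(2β)) = 0.79108.
⟨V⟩ = 1.7938.

1.79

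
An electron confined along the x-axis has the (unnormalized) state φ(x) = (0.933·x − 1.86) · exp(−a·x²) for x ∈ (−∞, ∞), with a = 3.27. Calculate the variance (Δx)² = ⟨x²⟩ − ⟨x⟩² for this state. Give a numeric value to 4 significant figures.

Compute ⟨x⟩ and ⟨x²⟩ separately, then (Δx)² = ⟨x²⟩ − ⟨x⟩².
Expand each integrand as polynomial × e^(−2ax²) and use ∫x^(2j)·e^(−2ax²) dx = (2j−1)!!/(4a)^j · √(π/(2a)), odd powers → 0; here √(π/(2a)) = 0.69308.
Normalization: ∫|φ|² dx = 2.4439.
⟨x⟩ = -0.075252 and ⟨x²⟩ = 0.079338.
(Δx)² = 0.079338 − (-0.075252)² = 0.073676.

0.07368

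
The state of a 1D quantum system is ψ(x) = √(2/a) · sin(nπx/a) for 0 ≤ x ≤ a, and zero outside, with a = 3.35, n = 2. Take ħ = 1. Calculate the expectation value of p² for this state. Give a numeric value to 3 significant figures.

3.52

p² ψ = −ħ² d²ψ/dx²; ⟨p²⟩ = −ħ² ∫ ψ*·ψ'' dx.
d/dx sin(nπx/a) = (nπ/a)·cos(nπx/a) and d²/dx² sin(nπx/a) = −(nπ/a)²·sin(nπx/a); on 0 ≤ x ≤ a, ∫sin²(nπx/a) dx = a/2 and ∫sin(nπx/a)·cos(nπx/a) dx = 0.
⟨p²⟩ = 3.5178.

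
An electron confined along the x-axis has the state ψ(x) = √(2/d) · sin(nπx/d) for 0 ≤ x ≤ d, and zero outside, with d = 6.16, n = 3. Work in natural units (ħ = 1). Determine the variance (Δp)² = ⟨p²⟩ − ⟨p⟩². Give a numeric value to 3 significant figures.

2.34

Compute ⟨p⟩ and ⟨p²⟩ separately; (Δp)² = ⟨p²⟩ − ⟨p⟩².
d/dx sin(nπx/d) = (nπ/d)·cos(nπx/d) and d²/dx² sin(nπx/d) = −(nπ/d)²·sin(nπx/d); on 0 ≤ x ≤ d, ∫sin²(nπx/d) dx = d/2 and ∫sin(nπx/d)·cos(nπx/d) dx = 0.
⟨p⟩ = 0.0000 and ⟨p²⟩ = 2.3409.
(Δp)² = 2.3409 − (0.0000)² = 2.3409.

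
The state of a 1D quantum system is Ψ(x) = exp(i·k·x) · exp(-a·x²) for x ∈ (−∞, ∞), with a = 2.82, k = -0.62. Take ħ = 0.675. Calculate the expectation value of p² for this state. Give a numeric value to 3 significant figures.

1.46

p² Ψ = −ħ² d²Ψ/dx²; ⟨p²⟩ = −ħ² ∫ Ψ*·Ψ'' dx / ∫|Ψ|² dx.
Gaussian moments: ∫x^(2j)·e^(−2ax²) dx = (2j−1)!!/(4a)^j · √(π/(2a)), odd powers integrate to 0; here √(π/(2a)) = 0.74634. Derivatives: Ψ′ = (ik − 2ax)·Ψ, Ψ″ = ((ik − 2ax)² − 2a)·Ψ; the odd-in-x pieces drop out.
State is unnormalized: ∫|Ψ|² dx = 0.74634, and ∫Ψ*·(−ħ² Ψ'') dx = 1.0897, so ⟨p²⟩ = 1.0897 / 0.74634.
⟨p²⟩ = 1.4600.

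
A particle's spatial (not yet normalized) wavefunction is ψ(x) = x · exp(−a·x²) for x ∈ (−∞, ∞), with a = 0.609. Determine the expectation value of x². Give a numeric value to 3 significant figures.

1.23

⟨x²⟩ = ∫ x²·|ψ|² dx / ∫|ψ|² dx (integrals over the domain).
Expand each integrand as polynomial × e^(−2ax²) and use ∫x^(2j)·e^(−2ax²) dx = (2j−1)!!/(4a)^j · √(π/(2a)), odd powers → 0; here √(π/(2a)) = 1.6060.
State is unnormalized: ∫|ψ|² dx = 0.65929, and ∫ψ*·x²·ψ dx = 0.81193, so ⟨x²⟩ = 0.81193 / 0.65929.
⟨x²⟩ = 1.2315.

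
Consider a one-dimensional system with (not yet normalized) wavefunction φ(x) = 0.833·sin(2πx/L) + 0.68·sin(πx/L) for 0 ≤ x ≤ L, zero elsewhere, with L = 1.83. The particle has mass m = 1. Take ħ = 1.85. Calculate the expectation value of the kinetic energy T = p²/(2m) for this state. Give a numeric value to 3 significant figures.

T = −(ħ²/2m) d²/dx², so ⟨T⟩ = −(ħ²/2m) ∫ φ*·φ'' dx / ∫|φ|² dx; with m = 1.
d²/dx² sin(jπx/L) = −(jπ/L)²·sin(jπx/L); on 0 ≤ x ≤ L, ∫sin²(jπx/L) dx = L/2 and ∫sin(jπx/L)·sin(lπx/L) dx = 0 for j ≠ l, so only diagonal terms survive in ∫|φ|² and ∫φ·φ″; ∫φ·φ′ dx = [φ²/2] between the walls = 0.
State is unnormalized: ∫|φ|² dx = 1.0580, and ∫φ*·(−ħ²/2m · φ'') dx = 14.942, so ⟨T⟩ = 14.942 / 1.0580.
⟨T⟩ = 14.123.

14.1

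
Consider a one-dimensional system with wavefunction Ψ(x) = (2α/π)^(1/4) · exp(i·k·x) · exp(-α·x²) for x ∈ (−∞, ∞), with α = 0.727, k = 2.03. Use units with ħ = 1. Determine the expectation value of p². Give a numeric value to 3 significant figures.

4.85

p² Ψ = −ħ² d²Ψ/dx²; ⟨p²⟩ = −ħ² ∫ Ψ*·Ψ'' dx.
Gaussian moments: ∫x^(2j)·e^(−2αx²) dx = (2j−1)!!/(4α)^j · √(π/(2α)), odd powers integrate to 0; here √(π/(2α)) = 1.4699. Derivatives: Ψ′ = (ik − 2αx)·Ψ, Ψ″ = ((ik − 2αx)² − 2α)·Ψ; the odd-in-x pieces drop out.
⟨p²⟩ = 4.8479.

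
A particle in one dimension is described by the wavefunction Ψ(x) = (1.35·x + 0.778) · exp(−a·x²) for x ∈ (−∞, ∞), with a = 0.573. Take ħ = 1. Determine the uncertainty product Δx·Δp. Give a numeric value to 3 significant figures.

Δx = √(⟨x²⟩−⟨x⟩²), Δp = √(⟨p²⟩−⟨p⟩²).
Expand each integrand as polynomial × e^(−2ax²) and use ∫x^(2j)·e^(−2ax²) dx = (2j−1)!!/(4a)^j · √(π/(2a)), odd powers → 0; here √(π/(2a)) = 1.6557. Differentiate with the product rule, d/dx e^(−ax²) = −2ax·e^(−ax²).
Normalization: ∫|Ψ|² dx = 2.3187.
⟨x⟩ = 0.65443, ⟨x²⟩ = 0.93175 ⇒ Δx = 0.70956.
⟨p⟩ = 0.0000, ⟨p²⟩ = 1.2237 ⇒ Δp = 1.1062.
Δx·Δp = 0.78492.

0.785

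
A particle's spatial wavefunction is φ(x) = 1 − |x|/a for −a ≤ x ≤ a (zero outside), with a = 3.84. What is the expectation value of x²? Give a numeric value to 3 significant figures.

1.47

⟨x²⟩ = ∫ x²·|φ|² dx / ∫|φ|² dx (integrals over the domain).
φ is even, so ∫ over [−a, a] = 2∫₀ᵃ with φ = 1 − x/a there: ∫₀ᵃ (1 − x/a)² dx = a/3, ∫₀ᵃ x²(1 − x/a)² dx = a³/30, ∫₀ᵃ x⁴(1 − x/a)² dx = a⁵/105.
State is unnormalized: ∫|φ|² dx = 2.5600, and ∫φ*·x²·φ dx = 3.7749, so ⟨x²⟩ = 3.7749 / 2.5600.
⟨x²⟩ = 1.4746.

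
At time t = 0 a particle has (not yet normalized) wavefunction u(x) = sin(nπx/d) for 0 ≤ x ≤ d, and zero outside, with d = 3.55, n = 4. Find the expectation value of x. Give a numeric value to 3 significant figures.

1.78

⟨x⟩ = ∫ x·|u|² dx / ∫|u|² dx (integrals over the domain).
With sin²θ = (1 − cos2θ)/2 on 0 ≤ x ≤ d: ∫sin²(nπx/d) dx = d/2, ∫x·sin²(nπx/d) dx = d²/4, ∫x²·sin²(nπx/d) dx = d³·(1/6 − 1/(4n²π²)); higher powers xᵏ the same way, integrating xᵏ·cos(2nπx/d) by parts.
State is unnormalized: ∫|u|² dx = 1.7750, and ∫u*·x·u dx = 3.1506, so ⟨x⟩ = 3.1506 / 1.7750.
⟨x⟩ = 1.7750.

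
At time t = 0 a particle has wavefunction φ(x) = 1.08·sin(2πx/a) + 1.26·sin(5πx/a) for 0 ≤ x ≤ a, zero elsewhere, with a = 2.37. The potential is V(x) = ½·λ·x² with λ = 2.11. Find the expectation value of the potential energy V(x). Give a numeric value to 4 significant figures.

⟨V⟩ = ∫ V(x)·|φ|² dx / ∫|φ|² dx.
On 0 ≤ x ≤ a (j ≠ l): ∫sin²(jπx/a) dx = a/2, ∫sin(jπx/a)·sin(lπx/a) dx = 0; diagonal moments ∫x·sin²(jπx/a) dx = a²/4, ∫x²·sin²(jπx/a) dx = a³·(1/6 − 1/(4j²π²)); cross terms ∫x·sin(jπx/a)·sin(lπx/a) dx = 0 for j + l even and −4jla²/(π²(j² − l²)²) for j + l odd, ∫x²·sin(jπx/a)·sin(lπx/a) dx = (−1)^(j+l)·4jla³/(π²(j² − l²)²); higher powers the same way via product-to-sum and parts.
State is unnormalized: ∫|φ|² dx = 3.2635, and ∫φ*·V(x)·φ dx = 5.9687, so ⟨V⟩ = 5.9687 / 3.2635.
⟨V⟩ = 1.8289.

1.829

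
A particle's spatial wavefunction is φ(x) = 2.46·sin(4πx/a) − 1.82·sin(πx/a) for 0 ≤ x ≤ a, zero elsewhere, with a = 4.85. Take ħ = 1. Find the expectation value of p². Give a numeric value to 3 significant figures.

p² φ = −ħ² d²φ/dx²; ⟨p²⟩ = −ħ² ∫ φ*·φ'' dx / ∫|φ|² dx.
d²/dx² sin(jπx/a) = −(jπ/a)²·sin(jπx/a); on 0 ≤ x ≤ a, ∫sin²(jπx/a) dx = a/2 and ∫sin(jπx/a)·sin(lπx/a) dx = 0 for j ≠ l, so only diagonal terms survive in ∫|φ|² and ∫φ·φ″; ∫φ·φ′ dx = [φ²/2] between the walls = 0.
State is unnormalized: ∫|φ|² dx = 22.708, and ∫φ*·(−ħ² φ'') dx = 101.89, so ⟨p²⟩ = 101.89 / 22.708.
⟨p²⟩ = 4.4870.

4.49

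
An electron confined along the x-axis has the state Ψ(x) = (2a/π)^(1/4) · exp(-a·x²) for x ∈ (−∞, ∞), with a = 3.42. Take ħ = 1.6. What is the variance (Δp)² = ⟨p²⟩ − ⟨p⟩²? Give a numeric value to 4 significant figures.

8.755

Compute ⟨p⟩ and ⟨p²⟩ separately; (Δp)² = ⟨p²⟩ − ⟨p⟩².
Gaussian moments: ∫x^(2j)·e^(−2ax²) dx = (2j−1)!!/(4a)^j · √(π/(2a)), odd powers integrate to 0; here √(π/(2a)) = 0.67771. Derivatives: d/dx e^(−ax²) = −2ax·e^(−ax²), d²/dx² e^(−ax²) = (4a²x² − 2a)·e^(−ax²).
⟨p⟩ = 0.0000 and ⟨p²⟩ = 8.7552.
(Δp)² = 8.7552 − (0.0000)² = 8.7552.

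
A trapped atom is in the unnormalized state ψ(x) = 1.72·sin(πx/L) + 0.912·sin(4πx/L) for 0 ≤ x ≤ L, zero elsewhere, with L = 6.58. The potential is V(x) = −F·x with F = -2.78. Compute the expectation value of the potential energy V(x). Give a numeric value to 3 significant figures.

8.93

⟨V⟩ = ∫ V(x)·|ψ|² dx / ∫|ψ|² dx.
On 0 ≤ x ≤ L (j ≠ l): ∫sin²(jπx/L) dx = L/2, ∫sin(jπx/L)·sin(lπx/L) dx = 0; diagonal moments ∫x·sin²(jπx/L) dx = L²/4, ∫x²·sin²(jπx/L) dx = L³·(1/6 − 1/(4j²π²)); cross terms ∫x·sin(jπx/L)·sin(lπx/L) dx = 0 for j + l even and −4jlL²/(π²(j² − l²)²) for j + l odd, ∫x²·sin(jπx/L)·sin(lπx/L) dx = (−1)^(j+l)·4jlL³/(π²(j² − l²)²); higher powers the same way via product-to-sum and parts.
State is unnormalized: ∫|ψ|² dx = 12.470, and ∫ψ*·V(x)·ψ dx = 111.33, so ⟨V⟩ = 111.33 / 12.470.
⟨V⟩ = 8.9280.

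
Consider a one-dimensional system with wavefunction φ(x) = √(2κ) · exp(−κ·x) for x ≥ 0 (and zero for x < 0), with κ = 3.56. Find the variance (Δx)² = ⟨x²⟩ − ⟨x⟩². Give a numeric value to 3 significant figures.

Compute ⟨x⟩ and ⟨x²⟩ separately, then (Δx)² = ⟨x²⟩ − ⟨x⟩².
Every integrand reduces to terms xʲ·e^(−2κx) on [0, ∞); use ∫₀^∞ xʲ·e^(−2κx) dx = j!/(2κ)^(j+1).
⟨x⟩ = 0.14045 and ⟨x²⟩ = 0.039452.
(Δx)² = 0.039452 − (0.14045)² = 0.019726.

0.0197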